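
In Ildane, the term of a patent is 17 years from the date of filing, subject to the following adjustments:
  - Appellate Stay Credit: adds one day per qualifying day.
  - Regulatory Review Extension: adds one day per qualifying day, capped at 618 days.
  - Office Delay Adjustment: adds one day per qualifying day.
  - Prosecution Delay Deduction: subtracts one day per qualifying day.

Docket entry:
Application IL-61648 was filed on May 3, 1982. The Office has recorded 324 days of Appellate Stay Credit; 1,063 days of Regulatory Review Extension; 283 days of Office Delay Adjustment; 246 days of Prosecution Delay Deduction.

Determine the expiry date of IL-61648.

Base term: filing date + 17 years → 3 May 1999.
Appellate Stay Credit: +324 days → 22 March 2000.
Regulatory Review Extension: 1063 days claimed exceeds the 618-day cap, so +618 days → 30 November 2001.
Office Delay Adjustment: +283 days → 9 September 2002.
Prosecution Delay Deduction: −246 days → 6 January 2002.

2002-01-06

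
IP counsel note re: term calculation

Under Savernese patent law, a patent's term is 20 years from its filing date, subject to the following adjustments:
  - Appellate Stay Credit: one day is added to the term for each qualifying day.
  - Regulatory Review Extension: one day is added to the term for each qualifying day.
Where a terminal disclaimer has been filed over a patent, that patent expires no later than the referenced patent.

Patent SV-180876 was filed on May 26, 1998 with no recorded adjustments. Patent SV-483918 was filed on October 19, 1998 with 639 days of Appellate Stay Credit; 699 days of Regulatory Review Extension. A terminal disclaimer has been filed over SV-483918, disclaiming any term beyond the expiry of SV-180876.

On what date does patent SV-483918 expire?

Natural term of SV-483918:
  Base: filing + 20 years → 19 October 2018.
  Appellate Stay Credit: +639 days → 19 July 2020.
  Regulatory Review Extension: +699 days → 18 June 2022.
Expiry of referenced patent SV-180876:
  Base: filing + 20 years → 26 May 2018.
Terminal disclaimer: SV-483918 expires on the earlier of 18 June 2022 and 26 May 2018.

May 26, 2018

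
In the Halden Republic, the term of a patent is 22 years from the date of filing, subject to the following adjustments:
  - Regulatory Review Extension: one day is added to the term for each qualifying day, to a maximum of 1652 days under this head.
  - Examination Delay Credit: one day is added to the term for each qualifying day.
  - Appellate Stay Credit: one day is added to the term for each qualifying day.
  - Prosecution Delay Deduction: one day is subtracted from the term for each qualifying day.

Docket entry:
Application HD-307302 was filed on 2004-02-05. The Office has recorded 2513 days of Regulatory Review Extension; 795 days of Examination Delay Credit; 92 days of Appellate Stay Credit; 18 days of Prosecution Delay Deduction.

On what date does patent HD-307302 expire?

2032-12-31

Base term: filing date + 22 years → 5 February 2026.
Regulatory Review Extension: 2513 days claimed exceeds the 1652-day cap, so +1652 days → 15 August 2030.
Examination Delay Credit: +795 days → 18 October 2032.
Appellate Stay Credit: +92 days → 18 January 2033.
Prosecution Delay Deduction: −18 days → 31 December 2032.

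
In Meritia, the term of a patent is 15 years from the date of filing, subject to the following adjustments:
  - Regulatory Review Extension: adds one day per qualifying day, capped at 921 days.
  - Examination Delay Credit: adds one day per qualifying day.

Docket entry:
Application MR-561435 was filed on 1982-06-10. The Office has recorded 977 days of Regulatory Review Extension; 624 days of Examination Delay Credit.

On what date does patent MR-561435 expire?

September 2, 2001

Base term: filing date + 15 years → 10 June 1997.
Regulatory Review Extension: 977 days claimed exceeds the 921-day cap, so +921 days → 18 December 1999.
Examination Delay Credit: +624 days → 2 September 2001.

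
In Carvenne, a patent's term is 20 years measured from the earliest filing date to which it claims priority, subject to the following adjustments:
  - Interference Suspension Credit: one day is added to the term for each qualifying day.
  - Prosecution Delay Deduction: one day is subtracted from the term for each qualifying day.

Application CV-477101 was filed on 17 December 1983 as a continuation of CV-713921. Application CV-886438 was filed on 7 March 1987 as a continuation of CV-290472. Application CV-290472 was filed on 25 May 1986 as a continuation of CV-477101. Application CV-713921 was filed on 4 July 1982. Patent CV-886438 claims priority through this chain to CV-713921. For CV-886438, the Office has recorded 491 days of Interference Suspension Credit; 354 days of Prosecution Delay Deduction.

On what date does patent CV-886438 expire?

Earliest priority filing: 4 July 1982.
Base term: 4 July 1982 + 20 years → 4 July 2002.
Interference Suspension Credit: +491 days → 7 November 2003.
Prosecution Delay Deduction: −354 days → 18 November 2002.

2002-11-18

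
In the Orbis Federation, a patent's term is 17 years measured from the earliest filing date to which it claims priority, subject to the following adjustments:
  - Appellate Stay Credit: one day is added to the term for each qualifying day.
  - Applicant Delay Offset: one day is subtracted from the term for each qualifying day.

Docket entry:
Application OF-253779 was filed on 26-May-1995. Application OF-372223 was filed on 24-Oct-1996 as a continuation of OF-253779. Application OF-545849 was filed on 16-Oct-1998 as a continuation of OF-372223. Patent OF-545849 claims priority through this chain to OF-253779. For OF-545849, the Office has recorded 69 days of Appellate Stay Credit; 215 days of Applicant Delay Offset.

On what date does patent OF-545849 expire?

January 1, 2012

Earliest priority filing: 26 May 1995.
Base term: 26 May 1995 + 17 years → 26 May 2012.
Appellate Stay Credit: +69 days → 3 August 2012.
Applicant Delay Offset: −215 days → 1 January 2012.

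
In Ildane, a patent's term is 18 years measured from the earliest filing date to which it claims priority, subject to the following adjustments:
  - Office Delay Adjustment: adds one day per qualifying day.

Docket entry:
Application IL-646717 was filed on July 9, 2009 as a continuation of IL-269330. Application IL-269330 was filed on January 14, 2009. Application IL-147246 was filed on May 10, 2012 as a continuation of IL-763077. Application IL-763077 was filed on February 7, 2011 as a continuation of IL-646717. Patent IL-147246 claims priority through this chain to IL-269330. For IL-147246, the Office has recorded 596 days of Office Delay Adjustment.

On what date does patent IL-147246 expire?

2028-09-01

Earliest priority filing: 14 January 2009.
Base term: 14 January 2009 + 18 years → 14 January 2027.
Office Delay Adjustment: +596 days → 1 September 2028.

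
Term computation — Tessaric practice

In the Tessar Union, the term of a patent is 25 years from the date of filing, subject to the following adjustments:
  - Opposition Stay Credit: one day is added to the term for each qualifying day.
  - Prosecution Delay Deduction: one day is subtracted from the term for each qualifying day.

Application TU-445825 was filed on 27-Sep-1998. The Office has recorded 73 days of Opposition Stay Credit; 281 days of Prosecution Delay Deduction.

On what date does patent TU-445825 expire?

Base term: filing date + 25 years → 27 September 2023.
Opposition Stay Credit: +73 days → 9 December 2023.
Prosecution Delay Deduction: −281 days → 3 March 2023.

2023-03-03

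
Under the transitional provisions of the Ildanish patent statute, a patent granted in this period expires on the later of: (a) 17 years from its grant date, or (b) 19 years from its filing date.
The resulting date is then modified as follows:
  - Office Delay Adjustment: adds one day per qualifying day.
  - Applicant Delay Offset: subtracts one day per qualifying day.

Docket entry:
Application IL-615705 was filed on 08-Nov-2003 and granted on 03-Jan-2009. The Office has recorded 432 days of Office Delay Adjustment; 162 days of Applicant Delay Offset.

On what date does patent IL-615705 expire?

2026-09-30

(a) grant + 17 years → 3 January 2026.
(b) filing + 19 years → 8 November 2022.
Later of the two: 3 January 2026.
Office Delay Adjustment: +432 days → 11 March 2027.
Applicant Delay Offset: −162 days → 30 September 2026.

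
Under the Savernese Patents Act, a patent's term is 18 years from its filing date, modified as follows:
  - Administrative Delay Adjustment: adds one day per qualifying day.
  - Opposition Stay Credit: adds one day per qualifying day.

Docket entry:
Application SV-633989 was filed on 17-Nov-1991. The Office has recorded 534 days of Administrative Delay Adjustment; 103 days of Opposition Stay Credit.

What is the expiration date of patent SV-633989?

Base term: filing date + 18 years → 17 November 2009.
Administrative Delay Adjustment: +534 days → 5 May 2011.
Opposition Stay Credit: +103 days → 16 August 2011.

2011-08-16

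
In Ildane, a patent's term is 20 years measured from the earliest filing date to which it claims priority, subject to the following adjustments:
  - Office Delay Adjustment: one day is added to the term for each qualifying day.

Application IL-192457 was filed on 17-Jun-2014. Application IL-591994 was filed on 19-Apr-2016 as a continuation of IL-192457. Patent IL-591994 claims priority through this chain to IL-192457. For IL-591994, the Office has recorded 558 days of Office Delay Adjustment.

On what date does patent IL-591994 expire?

December 27, 2035

Earliest priority filing: 17 June 2014.
Base term: 17 June 2014 + 20 years → 17 June 2034.
Office Delay Adjustment: +558 days → 27 December 2035.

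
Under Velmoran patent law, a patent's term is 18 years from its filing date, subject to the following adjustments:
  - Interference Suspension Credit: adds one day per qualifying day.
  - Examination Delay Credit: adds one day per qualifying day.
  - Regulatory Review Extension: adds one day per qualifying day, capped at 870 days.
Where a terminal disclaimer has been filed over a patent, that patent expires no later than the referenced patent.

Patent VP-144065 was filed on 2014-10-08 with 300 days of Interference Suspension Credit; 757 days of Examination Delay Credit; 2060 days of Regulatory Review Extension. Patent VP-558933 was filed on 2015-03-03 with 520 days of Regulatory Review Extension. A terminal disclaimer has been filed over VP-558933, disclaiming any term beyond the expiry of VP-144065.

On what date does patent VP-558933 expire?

Natural term of VP-558933:
  Base: filing + 18 years → 3 March 2033.
  Regulatory Review Extension: 520 days (within the 870-day cap) → +520 days → 5 August 2034.
Expiry of referenced patent VP-144065:
  Base: filing + 18 years → 8 October 2032.
  Interference Suspension Credit: +300 days → 4 August 2033.
  Examination Delay Credit: +757 days → 31 August 2035.
  Regulatory Review Extension: 2060 days claimed exceeds the 870-day cap, so +870 days → 17 January 2038.
Terminal disclaimer: VP-558933 expires on the earlier of 5 August 2034 and 17 January 2038.

2034-08-05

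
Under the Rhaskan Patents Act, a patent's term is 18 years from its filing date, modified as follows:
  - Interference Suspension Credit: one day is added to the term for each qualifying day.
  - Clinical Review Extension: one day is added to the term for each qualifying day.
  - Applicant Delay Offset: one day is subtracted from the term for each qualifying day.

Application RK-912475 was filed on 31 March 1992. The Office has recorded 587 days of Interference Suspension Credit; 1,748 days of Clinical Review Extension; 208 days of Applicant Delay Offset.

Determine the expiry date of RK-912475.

Base term: filing date + 18 years → 31 March 2010.
Interference Suspension Credit: +587 days → 8 November 2011.
Clinical Review Extension: +1748 days → 21 August 2016.
Applicant Delay Offset: −208 days → 26 January 2016.

2016-01-26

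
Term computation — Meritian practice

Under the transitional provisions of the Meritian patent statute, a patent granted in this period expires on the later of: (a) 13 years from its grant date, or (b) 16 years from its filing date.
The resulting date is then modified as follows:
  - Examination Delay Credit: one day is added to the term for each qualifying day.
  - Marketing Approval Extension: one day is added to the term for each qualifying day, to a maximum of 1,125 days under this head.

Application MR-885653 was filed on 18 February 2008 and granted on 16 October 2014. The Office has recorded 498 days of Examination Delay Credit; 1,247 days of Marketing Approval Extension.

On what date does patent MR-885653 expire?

2032-03-26

(a) grant + 13 years → 16 October 2027.
(b) filing + 16 years → 18 February 2024.
Later of the two: 16 October 2027.
Examination Delay Credit: +498 days → 25 February 2029.
Marketing Approval Extension: 1247 days claimed exceeds the 1125-day cap, so +1125 days → 26 March 2032.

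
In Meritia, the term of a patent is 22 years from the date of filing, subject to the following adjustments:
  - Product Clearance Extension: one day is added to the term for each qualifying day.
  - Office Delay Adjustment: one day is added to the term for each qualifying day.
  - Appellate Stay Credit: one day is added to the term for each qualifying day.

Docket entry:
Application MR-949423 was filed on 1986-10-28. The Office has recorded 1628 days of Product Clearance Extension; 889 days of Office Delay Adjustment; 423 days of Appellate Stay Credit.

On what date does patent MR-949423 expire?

2016-11-15

Base term: filing date + 22 years → 28 October 2008.
Product Clearance Extension: +1628 days → 13 April 2013.
Office Delay Adjustment: +889 days → 19 September 2015.
Appellate Stay Credit: +423 days → 15 November 2016.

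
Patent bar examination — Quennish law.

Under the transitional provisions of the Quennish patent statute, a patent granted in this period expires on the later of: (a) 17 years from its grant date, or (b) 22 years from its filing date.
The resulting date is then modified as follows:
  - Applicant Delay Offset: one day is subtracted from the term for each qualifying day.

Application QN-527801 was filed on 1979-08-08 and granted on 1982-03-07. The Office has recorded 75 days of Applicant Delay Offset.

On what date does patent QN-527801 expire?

(a) grant + 17 years → 7 March 1999.
(b) filing + 22 years → 8 August 2001.
Later of the two: 8 August 2001.
Applicant Delay Offset: −75 days → 25 May 2001.

May 25, 2001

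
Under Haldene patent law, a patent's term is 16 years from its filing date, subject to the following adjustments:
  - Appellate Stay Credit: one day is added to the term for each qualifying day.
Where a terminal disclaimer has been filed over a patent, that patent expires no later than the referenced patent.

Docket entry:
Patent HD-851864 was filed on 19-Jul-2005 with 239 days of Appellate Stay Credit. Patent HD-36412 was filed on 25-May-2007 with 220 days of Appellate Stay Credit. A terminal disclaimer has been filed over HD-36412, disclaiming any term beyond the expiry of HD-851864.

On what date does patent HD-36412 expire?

2022-03-15

Natural term of HD-36412:
  Base: filing + 16 years → 25 May 2023.
  Appellate Stay Credit: +220 days → 31 December 2023.
Expiry of referenced patent HD-851864:
  Base: filing + 16 years → 19 July 2021.
  Appellate Stay Credit: +239 days → 15 March 2022.
Terminal disclaimer: HD-36412 expires on the earlier of 31 December 2023 and 15 March 2022.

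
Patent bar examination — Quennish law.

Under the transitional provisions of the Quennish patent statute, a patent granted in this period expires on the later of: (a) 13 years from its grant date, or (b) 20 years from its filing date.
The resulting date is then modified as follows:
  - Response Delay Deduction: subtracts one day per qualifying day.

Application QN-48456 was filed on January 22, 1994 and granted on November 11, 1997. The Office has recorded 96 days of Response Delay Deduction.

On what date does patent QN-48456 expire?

(a) grant + 13 years → 11 November 2010.
(b) filing + 20 years → 22 January 2014.
Later of the two: 22 January 2014.
Response Delay Deduction: −96 days → 18 October 2013.

October 18, 2013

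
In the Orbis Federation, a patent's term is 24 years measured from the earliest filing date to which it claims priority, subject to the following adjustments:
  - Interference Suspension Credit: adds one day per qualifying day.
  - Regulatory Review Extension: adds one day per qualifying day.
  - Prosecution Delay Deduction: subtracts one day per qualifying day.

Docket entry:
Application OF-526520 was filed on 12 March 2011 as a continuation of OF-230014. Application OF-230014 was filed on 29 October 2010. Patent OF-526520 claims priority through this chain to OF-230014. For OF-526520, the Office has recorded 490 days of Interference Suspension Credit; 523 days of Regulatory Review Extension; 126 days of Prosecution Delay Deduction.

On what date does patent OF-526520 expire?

Earliest priority filing: 29 October 2010.
Base term: 29 October 2010 + 24 years → 29 October 2034.
Interference Suspension Credit: +490 days → 2 March 2036.
Regulatory Review Extension: +523 days → 7 August 2037.
Prosecution Delay Deduction: −126 days → 3 April 2037.

April 3, 2037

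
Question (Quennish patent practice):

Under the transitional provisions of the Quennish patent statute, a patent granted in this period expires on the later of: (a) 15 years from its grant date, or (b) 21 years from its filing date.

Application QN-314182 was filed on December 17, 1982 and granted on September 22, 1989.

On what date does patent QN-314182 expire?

(a) grant + 15 years → 22 September 2004.
(b) filing + 21 years → 17 December 2003.
Later of the two: 22 September 2004.

September 22, 2004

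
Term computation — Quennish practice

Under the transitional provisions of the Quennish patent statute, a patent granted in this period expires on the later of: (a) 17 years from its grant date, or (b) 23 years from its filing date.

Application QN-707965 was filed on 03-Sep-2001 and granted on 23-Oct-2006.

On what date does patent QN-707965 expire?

(a) grant + 17 years → 23 October 2023.
(b) filing + 23 years → 3 September 2024.
Later of the two: 3 September 2024.

2024-09-03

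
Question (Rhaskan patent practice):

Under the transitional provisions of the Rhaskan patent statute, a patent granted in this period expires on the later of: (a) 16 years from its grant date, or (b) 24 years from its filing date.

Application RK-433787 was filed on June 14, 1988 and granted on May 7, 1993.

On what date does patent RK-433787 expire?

2012-06-14

(a) grant + 16 years → 7 May 2009.
(b) filing + 24 years → 14 June 2012.
Later of the two: 14 June 2012.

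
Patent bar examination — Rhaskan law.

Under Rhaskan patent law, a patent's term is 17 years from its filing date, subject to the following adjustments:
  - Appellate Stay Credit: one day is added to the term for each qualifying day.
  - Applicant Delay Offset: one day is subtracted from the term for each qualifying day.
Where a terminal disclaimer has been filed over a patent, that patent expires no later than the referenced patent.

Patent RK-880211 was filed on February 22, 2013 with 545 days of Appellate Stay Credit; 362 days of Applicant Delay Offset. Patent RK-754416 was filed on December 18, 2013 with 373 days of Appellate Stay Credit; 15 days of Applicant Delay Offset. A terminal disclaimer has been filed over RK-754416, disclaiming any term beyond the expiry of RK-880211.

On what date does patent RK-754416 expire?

Natural term of RK-754416:
  Base: filing + 17 years → 18 December 2030.
  Appellate Stay Credit: +373 days → 26 December 2031.
  Applicant Delay Offset: −15 days → 11 December 2031.
Expiry of referenced patent RK-880211:
  Base: filing + 17 years → 22 February 2030.
  Appellate Stay Credit: +545 days → 21 August 2031.
  Applicant Delay Offset: −362 days → 24 August 2030.
Terminal disclaimer: RK-754416 expires on the earlier of 11 December 2031 and 24 August 2030.

2030-08-24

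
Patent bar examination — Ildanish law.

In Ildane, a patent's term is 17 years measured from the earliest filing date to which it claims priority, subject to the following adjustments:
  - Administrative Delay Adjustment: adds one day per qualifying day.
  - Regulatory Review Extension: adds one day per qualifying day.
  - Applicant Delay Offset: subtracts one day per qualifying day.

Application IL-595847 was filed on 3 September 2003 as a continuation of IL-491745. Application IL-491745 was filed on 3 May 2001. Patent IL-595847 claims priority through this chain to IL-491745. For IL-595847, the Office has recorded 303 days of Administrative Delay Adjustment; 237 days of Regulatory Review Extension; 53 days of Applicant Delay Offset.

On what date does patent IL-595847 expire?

2019-09-02

Earliest priority filing: 3 May 2001.
Base term: 3 May 2001 + 17 years → 3 May 2018.
Administrative Delay Adjustment: +303 days → 2 March 2019.
Regulatory Review Extension: +237 days → 25 October 2019.
Applicant Delay Offset: −53 days → 2 September 2019.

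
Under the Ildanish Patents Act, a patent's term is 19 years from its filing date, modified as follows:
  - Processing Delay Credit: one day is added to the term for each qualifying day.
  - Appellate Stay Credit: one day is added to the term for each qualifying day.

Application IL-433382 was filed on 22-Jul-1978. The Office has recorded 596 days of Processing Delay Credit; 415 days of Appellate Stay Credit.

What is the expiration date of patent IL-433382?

Base term: filing date + 19 years → 22 July 1997.
Processing Delay Credit: +596 days → 10 March 1999.
Appellate Stay Credit: +415 days → 28 April 2000.

2000-04-28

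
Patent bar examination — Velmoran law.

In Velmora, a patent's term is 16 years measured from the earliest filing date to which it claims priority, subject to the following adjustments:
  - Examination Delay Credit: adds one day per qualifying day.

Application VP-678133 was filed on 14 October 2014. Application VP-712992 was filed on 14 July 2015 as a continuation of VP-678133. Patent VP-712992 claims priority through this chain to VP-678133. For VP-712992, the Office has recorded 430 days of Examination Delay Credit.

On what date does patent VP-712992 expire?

Earliest priority filing: 14 October 2014.
Base term: 14 October 2014 + 16 years → 14 October 2030.
Examination Delay Credit: +430 days → 18 December 2031.

December 18, 2031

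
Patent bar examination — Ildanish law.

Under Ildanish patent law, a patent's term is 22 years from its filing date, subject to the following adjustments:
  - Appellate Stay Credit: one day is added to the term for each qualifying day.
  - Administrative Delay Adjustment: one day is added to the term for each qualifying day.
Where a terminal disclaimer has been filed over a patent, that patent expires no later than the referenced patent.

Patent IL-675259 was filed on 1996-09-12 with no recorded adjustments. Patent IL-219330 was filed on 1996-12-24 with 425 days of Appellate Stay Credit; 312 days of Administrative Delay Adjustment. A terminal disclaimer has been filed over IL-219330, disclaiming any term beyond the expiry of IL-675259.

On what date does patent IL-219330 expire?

2018-09-12

Natural term of IL-219330:
  Base: filing + 22 years → 24 December 2018.
  Appellate Stay Credit: +425 days → 22 February 2020.
  Administrative Delay Adjustment: +312 days → 30 December 2020.
Expiry of referenced patent IL-675259:
  Base: filing + 22 years → 12 September 2018.
Terminal disclaimer: IL-219330 expires on the earlier of 30 December 2020 and 12 September 2018.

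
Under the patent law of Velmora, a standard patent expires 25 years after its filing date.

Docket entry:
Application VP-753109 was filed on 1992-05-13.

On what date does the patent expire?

Filing date + 25 years → 13 May 2017.

2017-05-13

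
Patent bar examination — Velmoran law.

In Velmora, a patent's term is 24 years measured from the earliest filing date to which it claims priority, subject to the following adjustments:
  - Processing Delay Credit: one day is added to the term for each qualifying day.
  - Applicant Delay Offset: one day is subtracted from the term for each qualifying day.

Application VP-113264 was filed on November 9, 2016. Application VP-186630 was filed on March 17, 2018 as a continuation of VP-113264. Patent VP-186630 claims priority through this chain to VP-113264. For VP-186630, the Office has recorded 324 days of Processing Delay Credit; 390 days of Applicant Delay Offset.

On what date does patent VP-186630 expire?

Earliest priority filing: 9 November 2016.
Base term: 9 November 2016 + 24 years → 9 November 2040.
Processing Delay Credit: +324 days → 29 September 2041.
Applicant Delay Offset: −390 days → 4 September 2040.

September 4, 2040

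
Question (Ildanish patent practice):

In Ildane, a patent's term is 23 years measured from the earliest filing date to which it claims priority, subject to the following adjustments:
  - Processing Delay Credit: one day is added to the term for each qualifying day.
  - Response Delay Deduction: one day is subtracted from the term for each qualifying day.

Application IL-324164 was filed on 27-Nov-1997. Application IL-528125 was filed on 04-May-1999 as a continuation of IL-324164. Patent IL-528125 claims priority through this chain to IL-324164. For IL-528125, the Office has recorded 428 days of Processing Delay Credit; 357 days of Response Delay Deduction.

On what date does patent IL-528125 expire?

Earliest priority filing: 27 November 1997.
Base term: 27 November 1997 + 23 years → 27 November 2020.
Processing Delay Credit: +428 days → 29 January 2022.
Response Delay Deduction: −357 days → 6 February 2021.

2021-02-06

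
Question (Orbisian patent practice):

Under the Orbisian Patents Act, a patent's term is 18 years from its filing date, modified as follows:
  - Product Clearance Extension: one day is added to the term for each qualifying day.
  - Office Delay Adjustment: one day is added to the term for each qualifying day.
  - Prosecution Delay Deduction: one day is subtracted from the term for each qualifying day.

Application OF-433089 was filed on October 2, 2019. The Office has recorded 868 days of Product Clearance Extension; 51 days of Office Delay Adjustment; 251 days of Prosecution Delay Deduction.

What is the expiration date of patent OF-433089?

August 1, 2039

Base term: filing date + 18 years → 2 October 2037.
Product Clearance Extension: +868 days → 17 February 2040.
Office Delay Adjustment: +51 days → 8 April 2040.
Prosecution Delay Deduction: −251 days → 1 August 2039.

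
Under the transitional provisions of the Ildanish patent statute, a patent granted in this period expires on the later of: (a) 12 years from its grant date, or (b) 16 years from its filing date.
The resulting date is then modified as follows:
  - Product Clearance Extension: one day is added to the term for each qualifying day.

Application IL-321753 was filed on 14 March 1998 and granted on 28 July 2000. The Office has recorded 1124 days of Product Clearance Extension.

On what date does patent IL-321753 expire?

(a) grant + 12 years → 28 July 2012.
(b) filing + 16 years → 14 March 2014.
Later of the two: 14 March 2014.
Product Clearance Extension: +1124 days → 11 April 2017.

2017-04-11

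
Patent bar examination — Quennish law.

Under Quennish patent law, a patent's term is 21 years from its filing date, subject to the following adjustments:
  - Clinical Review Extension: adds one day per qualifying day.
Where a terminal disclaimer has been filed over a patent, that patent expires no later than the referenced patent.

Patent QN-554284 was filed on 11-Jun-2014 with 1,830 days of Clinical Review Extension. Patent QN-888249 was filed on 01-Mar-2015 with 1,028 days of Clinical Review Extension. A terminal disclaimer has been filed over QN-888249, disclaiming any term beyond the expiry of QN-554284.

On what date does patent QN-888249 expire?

Natural term of QN-888249:
  Base: filing + 21 years → 1 March 2036.
  Clinical Review Extension: +1028 days → 24 December 2038.
Expiry of referenced patent QN-554284:
  Base: filing + 21 years → 11 June 2035.
  Clinical Review Extension: +1830 days → 14 June 2040.
Terminal disclaimer: QN-888249 expires on the earlier of 24 December 2038 and 14 June 2040.

December 24, 2038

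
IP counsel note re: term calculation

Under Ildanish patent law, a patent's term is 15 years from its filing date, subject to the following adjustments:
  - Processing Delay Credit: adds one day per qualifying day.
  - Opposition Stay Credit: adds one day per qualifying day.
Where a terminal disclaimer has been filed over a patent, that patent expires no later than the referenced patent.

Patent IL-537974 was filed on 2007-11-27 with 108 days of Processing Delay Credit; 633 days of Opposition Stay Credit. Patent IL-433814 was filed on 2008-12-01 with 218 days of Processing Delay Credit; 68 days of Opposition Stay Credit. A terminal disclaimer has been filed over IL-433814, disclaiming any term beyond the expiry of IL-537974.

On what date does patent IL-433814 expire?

Natural term of IL-433814:
  Base: filing + 15 years → 1 December 2023.
  Processing Delay Credit: +218 days → 6 July 2024.
  Opposition Stay Credit: +68 days → 12 September 2024.
Expiry of referenced patent IL-537974:
  Base: filing + 15 years → 27 November 2022.
  Processing Delay Credit: +108 days → 15 March 2023.
  Opposition Stay Credit: +633 days → 7 December 2024.
Terminal disclaimer: IL-433814 expires on the earlier of 12 September 2024 and 7 December 2024.

2024-09-12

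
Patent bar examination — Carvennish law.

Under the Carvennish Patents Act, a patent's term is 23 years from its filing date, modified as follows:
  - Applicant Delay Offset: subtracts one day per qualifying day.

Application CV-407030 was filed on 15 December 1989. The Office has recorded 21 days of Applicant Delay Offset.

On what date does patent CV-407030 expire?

November 24, 2012

Base term: filing date + 23 years → 15 December 2012.
Applicant Delay Offset: −21 days → 24 November 2012.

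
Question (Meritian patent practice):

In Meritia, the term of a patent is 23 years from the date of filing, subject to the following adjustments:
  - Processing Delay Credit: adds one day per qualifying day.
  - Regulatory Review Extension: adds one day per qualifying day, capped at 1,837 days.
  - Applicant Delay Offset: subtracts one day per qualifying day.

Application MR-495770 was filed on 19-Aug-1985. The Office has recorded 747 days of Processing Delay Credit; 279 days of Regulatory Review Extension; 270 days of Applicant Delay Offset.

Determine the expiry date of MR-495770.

Base term: filing date + 23 years → 19 August 2008.
Processing Delay Credit: +747 days → 5 September 2010.
Regulatory Review Extension: 279 days (within the 1837-day cap) → +279 days → 11 June 2011.
Applicant Delay Offset: −270 days → 14 September 2010.

2010-09-14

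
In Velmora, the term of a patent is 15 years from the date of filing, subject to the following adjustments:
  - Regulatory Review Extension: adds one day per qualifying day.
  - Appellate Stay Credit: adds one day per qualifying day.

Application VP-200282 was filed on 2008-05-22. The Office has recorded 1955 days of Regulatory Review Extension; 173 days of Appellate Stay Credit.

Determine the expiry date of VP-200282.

2029-03-19

Base term: filing date + 15 years → 22 May 2023.
Regulatory Review Extension: +1955 days → 27 September 2028.
Appellate Stay Credit: +173 days → 19 March 2029.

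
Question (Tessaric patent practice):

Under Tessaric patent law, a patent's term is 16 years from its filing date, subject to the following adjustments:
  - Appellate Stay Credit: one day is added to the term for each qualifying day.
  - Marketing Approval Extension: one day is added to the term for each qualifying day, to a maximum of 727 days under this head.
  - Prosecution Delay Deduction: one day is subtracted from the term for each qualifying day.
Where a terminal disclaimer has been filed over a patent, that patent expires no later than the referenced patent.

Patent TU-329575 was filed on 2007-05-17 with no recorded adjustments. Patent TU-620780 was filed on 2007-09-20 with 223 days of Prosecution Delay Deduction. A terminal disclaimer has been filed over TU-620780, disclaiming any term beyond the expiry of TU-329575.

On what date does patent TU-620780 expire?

Natural term of TU-620780:
  Base: filing + 16 years → 20 September 2023.
  Prosecution Delay Deduction: −223 days → 9 February 2023.
Expiry of referenced patent TU-329575:
  Base: filing + 16 years → 17 May 2023.
Terminal disclaimer: TU-620780 expires on the earlier of 9 February 2023 and 17 May 2023.

February 9, 2023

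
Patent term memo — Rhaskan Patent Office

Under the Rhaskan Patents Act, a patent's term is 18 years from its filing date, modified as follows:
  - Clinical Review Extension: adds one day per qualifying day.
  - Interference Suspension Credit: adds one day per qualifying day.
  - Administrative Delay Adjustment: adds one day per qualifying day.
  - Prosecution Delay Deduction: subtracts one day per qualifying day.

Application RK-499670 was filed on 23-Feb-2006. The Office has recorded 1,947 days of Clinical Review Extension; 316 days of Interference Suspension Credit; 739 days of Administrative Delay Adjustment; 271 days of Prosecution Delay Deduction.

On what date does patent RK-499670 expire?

2031-08-16

Base term: filing date + 18 years → 23 February 2024.
Clinical Review Extension: +1947 days → 23 June 2029.
Interference Suspension Credit: +316 days → 5 May 2030.
Administrative Delay Adjustment: +739 days → 13 May 2032.
Prosecution Delay Deduction: −271 days → 16 August 2031.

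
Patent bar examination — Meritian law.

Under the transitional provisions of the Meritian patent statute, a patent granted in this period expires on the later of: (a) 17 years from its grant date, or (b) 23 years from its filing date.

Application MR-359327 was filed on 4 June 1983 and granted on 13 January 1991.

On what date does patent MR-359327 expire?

2008-01-13

(a) grant + 17 years → 13 January 2008.
(b) filing + 23 years → 4 June 2006.
Later of the two: 13 January 2008.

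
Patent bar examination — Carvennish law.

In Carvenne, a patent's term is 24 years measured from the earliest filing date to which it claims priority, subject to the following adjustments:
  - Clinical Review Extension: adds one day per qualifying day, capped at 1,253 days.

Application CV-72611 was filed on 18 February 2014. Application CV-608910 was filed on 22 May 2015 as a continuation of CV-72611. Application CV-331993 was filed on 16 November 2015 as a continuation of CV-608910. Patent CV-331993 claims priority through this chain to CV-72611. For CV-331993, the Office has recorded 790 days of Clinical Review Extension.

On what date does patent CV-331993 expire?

Earliest priority filing: 18 February 2014.
Base term: 18 February 2014 + 24 years → 18 February 2038.
Clinical Review Extension: 790 days (within the 1253-day cap) → +790 days → 18 April 2040.

April 18, 2040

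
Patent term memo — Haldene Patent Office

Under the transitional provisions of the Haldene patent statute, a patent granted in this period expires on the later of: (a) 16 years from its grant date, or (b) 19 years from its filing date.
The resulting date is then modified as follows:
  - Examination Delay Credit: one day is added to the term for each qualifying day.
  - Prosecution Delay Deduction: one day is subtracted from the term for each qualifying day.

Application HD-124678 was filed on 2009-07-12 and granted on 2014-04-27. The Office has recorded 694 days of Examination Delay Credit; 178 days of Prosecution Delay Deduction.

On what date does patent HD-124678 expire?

(a) grant + 16 years → 27 April 2030.
(b) filing + 19 years → 12 July 2028.
Later of the two: 27 April 2030.
Examination Delay Credit: +694 days → 21 March 2032.
Prosecution Delay Deduction: −178 days → 25 September 2031.

September 25, 2031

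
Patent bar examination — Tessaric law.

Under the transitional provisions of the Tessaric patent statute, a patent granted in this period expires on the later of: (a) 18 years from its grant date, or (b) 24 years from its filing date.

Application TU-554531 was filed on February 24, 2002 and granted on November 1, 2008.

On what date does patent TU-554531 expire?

(a) grant + 18 years → 1 November 2026.
(b) filing + 24 years → 24 February 2026.
Later of the two: 1 November 2026.

2026-11-01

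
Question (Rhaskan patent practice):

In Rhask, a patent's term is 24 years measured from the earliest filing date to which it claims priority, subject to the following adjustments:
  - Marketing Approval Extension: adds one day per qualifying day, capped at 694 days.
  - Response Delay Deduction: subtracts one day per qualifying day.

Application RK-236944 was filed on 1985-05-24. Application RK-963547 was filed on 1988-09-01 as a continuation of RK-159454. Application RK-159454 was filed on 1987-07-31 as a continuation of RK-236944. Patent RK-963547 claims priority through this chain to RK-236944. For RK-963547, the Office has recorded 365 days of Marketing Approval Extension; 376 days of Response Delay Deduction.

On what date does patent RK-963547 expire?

May 13, 2009

Earliest priority filing: 24 May 1985.
Base term: 24 May 1985 + 24 years → 24 May 2009.
Marketing Approval Extension: 365 days (within the 694-day cap) → +365 days → 24 May 2010.
Response Delay Deduction: −376 days → 13 May 2009.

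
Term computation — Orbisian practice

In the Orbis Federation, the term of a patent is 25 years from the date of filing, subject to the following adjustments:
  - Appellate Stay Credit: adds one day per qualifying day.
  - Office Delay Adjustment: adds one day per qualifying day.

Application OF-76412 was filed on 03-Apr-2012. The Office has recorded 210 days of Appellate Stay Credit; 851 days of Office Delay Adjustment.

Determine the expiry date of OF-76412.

February 28, 2040

Base term: filing date + 25 years → 3 April 2037.
Appellate Stay Credit: +210 days → 30 October 2037.
Office Delay Adjustment: +851 days → 28 February 2040.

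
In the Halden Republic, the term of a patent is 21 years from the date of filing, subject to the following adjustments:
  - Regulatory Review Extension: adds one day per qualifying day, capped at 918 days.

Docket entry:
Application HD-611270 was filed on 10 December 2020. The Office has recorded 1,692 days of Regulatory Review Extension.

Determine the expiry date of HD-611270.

June 15, 2044

Base term: filing date + 21 years → 10 December 2041.
Regulatory Review Extension: 1692 days claimed exceeds the 918-day cap, so +918 days → 15 June 2044.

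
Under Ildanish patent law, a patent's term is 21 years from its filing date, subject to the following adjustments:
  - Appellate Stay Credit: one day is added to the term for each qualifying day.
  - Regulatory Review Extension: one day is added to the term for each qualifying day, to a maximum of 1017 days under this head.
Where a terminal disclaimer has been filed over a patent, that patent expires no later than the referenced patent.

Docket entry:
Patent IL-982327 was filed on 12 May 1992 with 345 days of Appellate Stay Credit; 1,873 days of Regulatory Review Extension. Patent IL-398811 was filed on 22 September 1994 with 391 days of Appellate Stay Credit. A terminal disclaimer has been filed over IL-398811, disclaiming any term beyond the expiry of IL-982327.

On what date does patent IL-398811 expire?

2016-10-17

Natural term of IL-398811:
  Base: filing + 21 years → 22 September 2015.
  Appellate Stay Credit: +391 days → 17 October 2016.
Expiry of referenced patent IL-982327:
  Base: filing + 21 years → 12 May 2013.
  Appellate Stay Credit: +345 days → 22 April 2014.
  Regulatory Review Extension: 1873 days claimed exceeds the 1017-day cap, so +1017 days → 2 February 2017.
Terminal disclaimer: IL-398811 expires on the earlier of 17 October 2016 and 2 February 2017.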